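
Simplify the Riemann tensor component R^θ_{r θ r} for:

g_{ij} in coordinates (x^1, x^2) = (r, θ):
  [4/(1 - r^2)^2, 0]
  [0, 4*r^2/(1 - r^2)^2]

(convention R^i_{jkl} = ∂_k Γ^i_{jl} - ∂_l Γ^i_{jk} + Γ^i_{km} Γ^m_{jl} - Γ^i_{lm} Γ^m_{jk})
Non-zero Christoffel symbols (Γ^k_{ij} = Γ^k_{ji}):
Γ^r_{r r} = 2*r/(1 - r^2)
Γ^r_{θ θ} = (r^3 + r)/(r^2 - 1)
Γ^θ_{r θ} = (-r^2 - 1)/(r^3 - r)
R^θ_{r θ r} = ∂_θ Γ^θ_{r r} - ∂_r Γ^θ_{r θ} + Γ^θ_{θ m} Γ^m_{r r} - Γ^θ_{r m} Γ^m_{r θ}
  = (0) - ((r^4 + 4*r^2 - 1)/(r^3 - r)^2) + (2*(r^2 + 1)/(r^2 - 1)^2) - ((r^2 + 1)^2/(r^3 - r)^2) = -4/(r^2 - 1)^2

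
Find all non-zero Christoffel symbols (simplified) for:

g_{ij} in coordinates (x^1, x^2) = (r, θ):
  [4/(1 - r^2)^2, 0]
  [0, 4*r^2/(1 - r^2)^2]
Using Γ^k_{ij} = (1/2) g^{km} (∂_i g_{mj} + ∂_j g_{mi} - ∂_m g_{ij}); the metric is diagonal, so only the m = k term contributes.
Non-zero symbols (using the symmetry Γ^k_{ij} = Γ^k_{ji}):
Γ^r_{r r} = (1/2) g^{rr} (∂_r g_{rr} + ∂_r g_{rr} - ∂_r g_{rr}) = (1/2)((1 - r^2)^2/4)((16*r/(1 - r^2)^3) + (16*r/(1 - r^2)^3) - (16*r/(1 - r^2)^3)) = 2*r/(1 - r^2)
Γ^r_{θ θ} = (1/2) g^{rr} (∂_θ g_{rθ} + ∂_θ g_{rθ} - ∂_r g_{θθ}) = (1/2)((1 - r^2)^2/4)((0) + (0) - (-8*(r^3 + r)/(r^2 - 1)^3)) = (r^3 + r)/(r^2 - 1)
Γ^θ_{r θ} = (1/2) g^{θθ} (∂_r g_{θθ} + ∂_θ g_{θr} - ∂_θ g_{rθ}) = (1/2)((1 - r^2)^2/(4*r^2))((-8*(r^3 + r)/(r^2 - 1)^3) + (0) - (0)) = (-r^2 - 1)/(r^3 - r)
All other Christoffel symbols are zero.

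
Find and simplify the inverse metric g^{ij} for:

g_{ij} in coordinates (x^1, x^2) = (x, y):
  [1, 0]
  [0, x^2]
The metric is diagonal, so g^{ij} is diagonal with entries 1/g_{ii}: diag(1, 1/(x^2)).
g^{ij}:
  [1, 0]
  [0, 1/x^2]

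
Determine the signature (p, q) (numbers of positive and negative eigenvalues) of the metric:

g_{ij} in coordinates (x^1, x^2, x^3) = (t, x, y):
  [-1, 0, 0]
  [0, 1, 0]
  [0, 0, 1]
The metric is diagonal, so its eigenvalues are the diagonal entries: -1, 1, 1 (at a generic point, where coordinate-dependent entries are positive).
2 positive, 1 negative.
(2, 1) - Lorentzian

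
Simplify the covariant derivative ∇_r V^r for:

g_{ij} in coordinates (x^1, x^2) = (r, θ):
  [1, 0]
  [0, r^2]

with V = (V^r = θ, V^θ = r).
Non-zero Christoffel symbols:
Γ^r_{θ θ} = -r
Γ^θ_{r θ} = 1/r
∇_r V^r = ∂_r V^r + Γ^r_{r j} V^j
  = (0) + (0)(θ) + (0)(r)
  = 0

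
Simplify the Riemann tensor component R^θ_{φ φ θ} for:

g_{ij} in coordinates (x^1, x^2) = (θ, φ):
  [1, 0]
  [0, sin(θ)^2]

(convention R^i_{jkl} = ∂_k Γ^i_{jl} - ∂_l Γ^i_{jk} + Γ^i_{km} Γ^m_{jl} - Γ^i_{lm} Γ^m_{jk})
Non-zero Christoffel symbols (Γ^k_{ij} = Γ^k_{ji}):
Γ^θ_{φ φ} = -sin(2*θ)/2
Γ^φ_{θ φ} = 1/tan(θ)
R^θ_{φ φ θ} = ∂_φ Γ^θ_{φ θ} - ∂_θ Γ^θ_{φ φ} + Γ^θ_{φ m} Γ^m_{φ θ} - Γ^θ_{θ m} Γ^m_{φ φ}
  = (0) - (-cos(2*θ)) + (-cos(θ)^2) - (0) = -sin(θ)^2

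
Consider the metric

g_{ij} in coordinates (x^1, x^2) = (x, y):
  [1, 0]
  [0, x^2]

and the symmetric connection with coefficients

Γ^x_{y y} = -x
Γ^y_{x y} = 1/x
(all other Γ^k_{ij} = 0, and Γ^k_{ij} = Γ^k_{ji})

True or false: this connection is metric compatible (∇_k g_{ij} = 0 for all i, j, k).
Using ∇_k g_{ij} = ∂_k g_{ij} - Γ^m_{ki} g_{mj} - Γ^m_{kj} g_{im}:
e.g. ∇_x g_{yy} = (2*x) - (x) - (x) = 0
Every component ∇_k g_{ij} vanishes: the connection is metric compatible.
True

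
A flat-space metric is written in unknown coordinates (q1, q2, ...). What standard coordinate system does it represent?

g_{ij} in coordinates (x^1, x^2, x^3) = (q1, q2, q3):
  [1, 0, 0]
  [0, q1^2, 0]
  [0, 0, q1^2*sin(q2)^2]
The line element ds^2 = dq1^2 + q1^2 dq2^2 + q1^2 sin(q2)^2 dq3^2 is dr^2 + r^2 dθ^2 + r^2 sin(θ)^2 dφ^2 with q1 = r, q2 = θ, q3 = φ.
spherical coordinates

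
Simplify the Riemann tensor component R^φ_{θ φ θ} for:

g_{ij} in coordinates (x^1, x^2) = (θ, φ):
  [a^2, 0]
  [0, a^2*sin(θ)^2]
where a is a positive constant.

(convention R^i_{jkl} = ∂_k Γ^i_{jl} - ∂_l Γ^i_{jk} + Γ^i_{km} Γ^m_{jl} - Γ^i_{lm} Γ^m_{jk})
Non-zero Christoffel symbols (Γ^k_{ij} = Γ^k_{ji}):
Γ^θ_{φ φ} = -sin(2*θ)/2
Γ^φ_{θ φ} = 1/tan(θ)
R^φ_{θ φ θ} = ∂_φ Γ^φ_{θ θ} - ∂_θ Γ^φ_{θ φ} + Γ^φ_{φ m} Γ^m_{θ θ} - Γ^φ_{θ m} Γ^m_{θ φ}
  = (0) - (-1/sin(θ)^2) + (0) - (1/tan(θ)^2) = 1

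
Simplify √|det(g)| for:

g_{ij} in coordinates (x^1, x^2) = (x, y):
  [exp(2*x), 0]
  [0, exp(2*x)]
det(g) = exp(4*x)
√|det(g)| = exp(2*x)
Volume element: dV = exp(2*x) dx dy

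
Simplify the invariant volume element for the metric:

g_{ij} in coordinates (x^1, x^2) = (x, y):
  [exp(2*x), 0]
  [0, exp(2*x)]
det(g) = exp(4*x)
√|det(g)| = exp(2*x)
Volume element: dV = exp(2*x) dx dy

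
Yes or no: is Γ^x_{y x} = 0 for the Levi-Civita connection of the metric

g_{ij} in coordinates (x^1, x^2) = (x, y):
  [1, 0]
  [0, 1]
Γ^x_{y x} = (1/2) g^{xx} (∂_y g_{xx} + ∂_x g_{xy} - ∂_x g_{yx}) = (1/2)(1)((0) + (0) - (0)) = 0
This equals the proposed value 0.
Yes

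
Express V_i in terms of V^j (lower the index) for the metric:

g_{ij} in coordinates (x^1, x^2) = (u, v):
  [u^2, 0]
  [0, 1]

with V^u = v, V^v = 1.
V_i = g_{ij} V^j:
V_u = (u^2)(v) + (0)(1) = u^2*v
V_v = (0)(v) + (1)(1) = 1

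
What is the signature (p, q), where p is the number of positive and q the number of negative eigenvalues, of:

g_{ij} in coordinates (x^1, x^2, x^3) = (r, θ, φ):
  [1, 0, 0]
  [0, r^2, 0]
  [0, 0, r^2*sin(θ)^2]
The metric is diagonal, so its eigenvalues are the diagonal entries: 1, r^2, r^2*sin(θ)^2 (at a generic point, where coordinate-dependent entries are positive).
3 positive, 0 negative.
(3, 0) - Riemannian (positive definite)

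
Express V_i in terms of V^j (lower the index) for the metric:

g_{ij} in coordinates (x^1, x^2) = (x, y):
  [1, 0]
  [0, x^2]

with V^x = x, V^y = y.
V_i = g_{ij} V^j:
V_x = (1)(x) + (0)(y) = x
V_y = (0)(x) + (x^2)(y) = x^2*y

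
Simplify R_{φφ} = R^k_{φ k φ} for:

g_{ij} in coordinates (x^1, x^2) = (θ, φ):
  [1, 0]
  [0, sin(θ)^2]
Non-zero Christoffel symbols (Γ^k_{ij} = Γ^k_{ji}):
Γ^θ_{φ φ} = -sin(2*θ)/2
Γ^φ_{θ φ} = 1/tan(θ)
R^θ_{φ θ φ} = ∂_θ Γ^θ_{φ φ} - ∂_φ Γ^θ_{φ θ} + Γ^θ_{θ m} Γ^m_{φ φ} - Γ^θ_{φ m} Γ^m_{φ θ}
  = (-cos(2*θ)) - (0) + (0) - (-cos(θ)^2) = sin(θ)^2
R^φ_{φ φ φ} = 0 (a repeated index in an antisymmetric pair)
R_{φφ} = R^θ_{φ θ φ} + R^φ_{φ φ φ} = (sin(θ)^2) + (0) = sin(θ)^2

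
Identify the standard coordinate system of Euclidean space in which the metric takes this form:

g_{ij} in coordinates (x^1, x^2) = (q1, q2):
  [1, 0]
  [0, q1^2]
The line element ds^2 = dq1^2 + q1^2 dq2^2 is dr^2 + r^2 dθ^2 with q1 = r, q2 = θ.
polar coordinates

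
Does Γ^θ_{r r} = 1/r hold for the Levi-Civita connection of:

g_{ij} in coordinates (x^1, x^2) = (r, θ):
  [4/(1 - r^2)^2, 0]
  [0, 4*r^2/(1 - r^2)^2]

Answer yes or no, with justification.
Γ^θ_{r r} = (1/2) g^{θθ} (∂_r g_{θr} + ∂_r g_{θr} - ∂_θ g_{rr}) = (1/2)((1 - r^2)^2/(4*r^2))((0) + (0) - (0)) = 0
This differs from the proposed value 1/r.
No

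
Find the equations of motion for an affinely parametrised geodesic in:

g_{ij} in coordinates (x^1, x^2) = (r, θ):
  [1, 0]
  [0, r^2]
Geodesic equation: d^2x^k/dλ^2 + Γ^k_{ij} (dx^i/dλ)(dx^j/dλ) = 0.
Non-zero Christoffel symbols:
Γ^r_{θ θ} = -r
Γ^θ_{r θ} = 1/r
Substituting (the symmetric pair Γ^k_{ij}, Γ^k_{ji} combines into a factor 2):
d^2r/dλ^2 - r (dθ/dλ)^2 = 0
d^2θ/dλ^2 + (2/r) (dr/dλ)(dθ/dλ) = 0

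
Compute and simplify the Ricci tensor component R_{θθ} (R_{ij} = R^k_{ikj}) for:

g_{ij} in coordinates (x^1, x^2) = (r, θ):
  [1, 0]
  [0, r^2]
Non-zero Christoffel symbols (Γ^k_{ij} = Γ^k_{ji}):
Γ^r_{θ θ} = -r
Γ^θ_{r θ} = 1/r
R^r_{θ r θ} = ∂_r Γ^r_{θ θ} - ∂_θ Γ^r_{θ r} + Γ^r_{r m} Γ^m_{θ θ} - Γ^r_{θ m} Γ^m_{θ r}
  = (-1) - (0) + (0) - (-1) = 0
R^θ_{θ θ θ} = 0 (a repeated index in an antisymmetric pair)
R_{θθ} = R^r_{θ r θ} + R^θ_{θ θ θ} = (0) + (0) = 0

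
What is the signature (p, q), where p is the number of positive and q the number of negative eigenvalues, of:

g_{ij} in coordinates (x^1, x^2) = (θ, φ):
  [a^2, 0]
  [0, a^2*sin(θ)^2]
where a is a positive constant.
The metric is diagonal, so its eigenvalues are the diagonal entries: a^2, a^2*sin(θ)^2 (at a generic point, where coordinate-dependent entries are positive).
2 positive, 0 negative.
(2, 0) - Riemannian (positive definite)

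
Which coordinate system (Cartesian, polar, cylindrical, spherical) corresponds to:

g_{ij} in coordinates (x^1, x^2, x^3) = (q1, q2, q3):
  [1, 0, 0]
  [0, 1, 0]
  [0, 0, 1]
All components are constant and the metric is the identity, i.e. orthonormal rectilinear coordinates.
Cartesian (3D) coordinates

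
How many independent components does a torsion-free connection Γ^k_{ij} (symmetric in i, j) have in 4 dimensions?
Γ^k_{ij} has n choices for the upper index and n(n+1)/2 independent symmetric lower index pairs.
Total = 4 × 4×5/2 = 4 × 10 = 40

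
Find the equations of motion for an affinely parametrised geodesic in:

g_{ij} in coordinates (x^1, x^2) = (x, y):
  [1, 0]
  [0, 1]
Geodesic equation: d^2x^k/dλ^2 + Γ^k_{ij} (dx^i/dλ)(dx^j/dλ) = 0.
All Christoffel symbols vanish, so the geodesics are straight lines:
d^2x/dλ^2 = 0
d^2y/dλ^2 = 0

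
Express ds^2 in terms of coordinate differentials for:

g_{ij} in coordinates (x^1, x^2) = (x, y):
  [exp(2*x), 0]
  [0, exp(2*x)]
ds^2 = g_{ij} dx^i dx^j; only the non-zero components contribute.
ds^2 = exp(2*x) dx^2 + exp(2*x) dy^2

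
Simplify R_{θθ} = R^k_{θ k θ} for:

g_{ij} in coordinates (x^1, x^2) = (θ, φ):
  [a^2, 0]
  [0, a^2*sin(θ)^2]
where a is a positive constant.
Non-zero Christoffel symbols (Γ^k_{ij} = Γ^k_{ji}):
Γ^θ_{φ φ} = -sin(2*θ)/2
Γ^φ_{θ φ} = 1/tan(θ)
R^θ_{θ θ θ} = 0 (a repeated index in an antisymmetric pair)
R^φ_{θ φ θ} = ∂_φ Γ^φ_{θ θ} - ∂_θ Γ^φ_{θ φ} + Γ^φ_{φ m} Γ^m_{θ θ} - Γ^φ_{θ m} Γ^m_{θ φ}
  = (0) - (-1/sin(θ)^2) + (0) - (1/tan(θ)^2) = 1
R_{θθ} = R^θ_{θ θ θ} + R^φ_{θ φ θ} = (0) + (1) = 1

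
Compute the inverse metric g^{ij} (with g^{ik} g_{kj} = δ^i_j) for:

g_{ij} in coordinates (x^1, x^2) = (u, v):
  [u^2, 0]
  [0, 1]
The metric is diagonal, so g^{ij} is diagonal with entries 1/g_{ii}: diag(1/(u^2), 1).
g^{ij}:
  [1/u^2, 0]
  [0, 1]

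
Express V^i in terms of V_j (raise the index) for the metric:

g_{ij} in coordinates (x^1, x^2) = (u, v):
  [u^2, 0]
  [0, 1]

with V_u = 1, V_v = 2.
Inverse metric (diagonal): g^{uu} = 1/u^2, g^{vv} = 1
V^i = g^{ij} V_j:
V^u = (1/u^2)(1) + (0)(2) = 1/u^2
V^v = (0)(1) + (1)(2) = 2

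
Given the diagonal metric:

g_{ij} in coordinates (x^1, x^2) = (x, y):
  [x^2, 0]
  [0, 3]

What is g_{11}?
With x^1 = x, x^2 = y, g_{11} = g_{xx} is the row-1, column-1 entry of the matrix.
g_{11} = x^2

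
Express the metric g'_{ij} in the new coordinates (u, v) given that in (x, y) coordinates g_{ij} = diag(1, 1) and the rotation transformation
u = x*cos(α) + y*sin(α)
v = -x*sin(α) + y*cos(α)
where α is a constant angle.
Invert the transformation: x = u*cos(α) - v*sin(α), y = u*sin(α) + v*cos(α)
g'_{ij} = (∂x^k/∂x'^i)(∂x^l/∂x'^j) g_{kl}; with g_{kl} = δ_{kl} this is Σ_k (∂x^k/∂x'^i)(∂x^k/∂x'^j).
Jacobian: ∂x/∂u = cos(α), ∂x/∂v = -sin(α), ∂y/∂u = sin(α), ∂y/∂v = cos(α)
g'_{uu} = (cos(α))(cos(α)) + (sin(α))(sin(α)) = 1
g'_{uv} = (cos(α))(-sin(α)) + (sin(α))(cos(α)) = 0
g'_{vv} = (-sin(α))(-sin(α)) + (cos(α))(cos(α)) = 1
g'_{ij} = diag(1, 1)
The Euclidean metric is invariant under rotations.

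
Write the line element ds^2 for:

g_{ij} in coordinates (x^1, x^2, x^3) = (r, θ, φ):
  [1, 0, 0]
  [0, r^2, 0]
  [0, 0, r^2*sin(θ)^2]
ds^2 = g_{ij} dx^i dx^j; only the non-zero components contribute.
ds^2 = dr^2 + r^2 dθ^2 + r^2*sin(θ)^2 dφ^2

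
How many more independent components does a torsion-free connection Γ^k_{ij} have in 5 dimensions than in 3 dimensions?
Independent components in n dimensions: n × n(n+1)/2 = n^2(n+1)/2.
5D: 5 × 15 = 75
3D: 3 × 6 = 18
Difference = 75 - 18 = 57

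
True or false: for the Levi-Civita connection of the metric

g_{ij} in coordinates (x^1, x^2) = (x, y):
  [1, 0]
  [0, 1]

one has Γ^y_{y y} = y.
Γ^y_{y y} = (1/2) g^{yy} (∂_y g_{yy} + ∂_y g_{yy} - ∂_y g_{yy}) = (1/2)(1)((0) + (0) - (0)) = 0
This differs from the proposed value y.
False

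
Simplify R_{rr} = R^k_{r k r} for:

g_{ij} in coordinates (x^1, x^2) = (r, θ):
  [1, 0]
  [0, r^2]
Non-zero Christoffel symbols (Γ^k_{ij} = Γ^k_{ji}):
Γ^r_{θ θ} = -r
Γ^θ_{r θ} = 1/r
R^r_{r r r} = 0 (a repeated index in an antisymmetric pair)
R^θ_{r θ r} = ∂_θ Γ^θ_{r r} - ∂_r Γ^θ_{r θ} + Γ^θ_{θ m} Γ^m_{r r} - Γ^θ_{r m} Γ^m_{r θ}
  = (0) - (-1/r^2) + (0) - (1/r^2) = 0
R_{rr} = R^r_{r r r} + R^θ_{r θ r} = (0) + (0) = 0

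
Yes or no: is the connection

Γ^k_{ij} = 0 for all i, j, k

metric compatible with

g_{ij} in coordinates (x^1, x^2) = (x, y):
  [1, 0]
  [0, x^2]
Using ∇_k g_{ij} = ∂_k g_{ij} - Γ^m_{ki} g_{mj} - Γ^m_{kj} g_{im}:
∇_x g_{yy} = (2*x) - (0) - (0) = 2*x ≠ 0
So the connection is not metric compatible (it is not the Levi-Civita connection).
No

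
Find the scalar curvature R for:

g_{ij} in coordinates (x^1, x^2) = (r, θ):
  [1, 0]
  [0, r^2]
Non-zero Christoffel symbols (Γ^k_{ij} = Γ^k_{ji}):
Γ^r_{θ θ} = -r
Γ^θ_{r θ} = 1/r
Ricci tensor (R_{ij} = R^k_{ikj}): R_{rr} = 0, R_{rθ} = 0, R_{θθ} = 0
Inverse metric: g^{rr} = 1, g^{θθ} = 1/r^2
R = g^{ij} R_{ij} = (1)(0) + (1/r^2)(0) = 0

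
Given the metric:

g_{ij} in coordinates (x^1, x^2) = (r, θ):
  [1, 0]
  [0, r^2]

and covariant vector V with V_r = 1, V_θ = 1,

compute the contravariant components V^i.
Inverse metric (diagonal): g^{rr} = 1, g^{θθ} = 1/r^2
V^i = g^{ij} V_j:
V^r = (1)(1) + (0)(1) = 1
V^θ = (0)(1) + (1/r^2)(1) = 1/r^2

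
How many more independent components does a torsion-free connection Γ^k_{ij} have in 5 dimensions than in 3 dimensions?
Independent components in n dimensions: n × n(n+1)/2 = n^2(n+1)/2.
5D: 5 × 15 = 75
3D: 3 × 6 = 18
Difference = 75 - 18 = 57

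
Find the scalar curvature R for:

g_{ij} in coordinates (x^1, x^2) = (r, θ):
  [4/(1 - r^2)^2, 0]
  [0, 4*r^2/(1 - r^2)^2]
Non-zero Christoffel symbols (Γ^k_{ij} = Γ^k_{ji}):
Γ^r_{r r} = 2*r/(1 - r^2)
Γ^r_{θ θ} = (r^3 + r)/(r^2 - 1)
Γ^θ_{r θ} = (-r^2 - 1)/(r^3 - r)
Ricci tensor (R_{ij} = R^k_{ikj}): R_{rr} = -4/(r^2 - 1)^2, R_{rθ} = 0, R_{θθ} = -4*r^2/(r^2 - 1)^2
Inverse metric: g^{rr} = (1 - r^2)^2/4, g^{θθ} = (1 - r^2)^2/(4*r^2)
R = g^{ij} R_{ij} = ((1 - r^2)^2/4)(-4/(r^2 - 1)^2) + ((1 - r^2)^2/(4*r^2))(-4*r^2/(r^2 - 1)^2) = -2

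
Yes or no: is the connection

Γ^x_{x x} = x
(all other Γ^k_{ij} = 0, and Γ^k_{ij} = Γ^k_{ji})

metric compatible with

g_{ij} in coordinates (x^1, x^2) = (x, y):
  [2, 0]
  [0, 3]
Using ∇_k g_{ij} = ∂_k g_{ij} - Γ^m_{ki} g_{mj} - Γ^m_{kj} g_{im}:
∇_x g_{xx} = (0) - (2*x) - (2*x) = -4*x ≠ 0
So the connection is not metric compatible (it is not the Levi-Civita connection).
No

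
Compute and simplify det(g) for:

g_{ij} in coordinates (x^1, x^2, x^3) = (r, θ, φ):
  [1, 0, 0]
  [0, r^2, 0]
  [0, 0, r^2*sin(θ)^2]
Diagonal metric: det(g) = g_{11}·g_{22}·g_{33}
= (1)·(r^2)·(r^2*sin(θ)^2)
det(g) = r^4*sin(θ)^2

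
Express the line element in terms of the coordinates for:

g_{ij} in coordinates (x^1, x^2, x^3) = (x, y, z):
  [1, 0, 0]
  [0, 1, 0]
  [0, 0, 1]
ds^2 = g_{ij} dx^i dx^j; only the non-zero components contribute.
ds^2 = dx^2 + dy^2 + dz^2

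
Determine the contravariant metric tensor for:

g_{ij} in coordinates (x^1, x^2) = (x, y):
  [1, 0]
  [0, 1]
The metric is diagonal, so g^{ij} is diagonal with entries 1/g_{ii}: diag(1, 1).
g^{ij}:
  [1, 0]
  [0, 1]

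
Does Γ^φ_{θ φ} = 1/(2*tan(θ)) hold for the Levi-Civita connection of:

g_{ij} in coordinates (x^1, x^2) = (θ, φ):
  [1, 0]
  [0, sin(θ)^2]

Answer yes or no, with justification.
Γ^φ_{θ φ} = (1/2) g^{φφ} (∂_θ g_{φφ} + ∂_φ g_{φθ} - ∂_φ g_{θφ}) = (1/2)(1/sin(θ)^2)((sin(2*θ)) + (0) - (0)) = 1/tan(θ)
This differs from the proposed value 1/(2*tan(θ)).
No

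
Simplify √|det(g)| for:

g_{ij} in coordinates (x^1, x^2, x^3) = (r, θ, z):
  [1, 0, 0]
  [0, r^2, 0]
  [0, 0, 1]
det(g) = r^2
√|det(g)| = r
Volume element: dV = r dr dθ dz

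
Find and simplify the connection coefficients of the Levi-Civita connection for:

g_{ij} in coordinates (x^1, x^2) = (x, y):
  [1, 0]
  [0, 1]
Using Γ^k_{ij} = (1/2) g^{km} (∂_i g_{mj} + ∂_j g_{mi} - ∂_m g_{ij}); the metric is diagonal, so only the m = k term contributes.
Every metric component is constant, so all ∂_m g_{ij} = 0 and every Christoffel symbol vanishes.
All Christoffel symbols are zero.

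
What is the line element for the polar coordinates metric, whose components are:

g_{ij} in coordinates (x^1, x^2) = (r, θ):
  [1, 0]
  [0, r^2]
ds^2 = g_{ij} dx^i dx^j; only the non-zero components contribute.
ds^2 = dr^2 + r^2 dθ^2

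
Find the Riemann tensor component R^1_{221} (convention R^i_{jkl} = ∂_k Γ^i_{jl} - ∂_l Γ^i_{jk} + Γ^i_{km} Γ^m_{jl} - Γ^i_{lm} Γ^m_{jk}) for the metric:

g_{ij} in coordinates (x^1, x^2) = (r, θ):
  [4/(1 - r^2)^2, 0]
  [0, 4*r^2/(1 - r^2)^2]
Non-zero Christoffel symbols (Γ^k_{ij} = Γ^k_{ji}):
Γ^r_{r r} = 2*r/(1 - r^2)
Γ^r_{θ θ} = (r^3 + r)/(r^2 - 1)
Γ^θ_{r θ} = (-r^2 - 1)/(r^3 - r)
R^r_{θ θ r} = ∂_θ Γ^r_{θ r} - ∂_r Γ^r_{θ θ} + Γ^r_{θ m} Γ^m_{θ r} - Γ^r_{r m} Γ^m_{θ θ}
  = (0) - ((r^4 - 4*r^2 - 1)/(r^2 - 1)^2) + (-(r^2 + 1)^2/(r^2 - 1)^2) - (-2*r^2*(r^2 + 1)/(r^2 - 1)^2) = 4*r^2/(r^2 - 1)^2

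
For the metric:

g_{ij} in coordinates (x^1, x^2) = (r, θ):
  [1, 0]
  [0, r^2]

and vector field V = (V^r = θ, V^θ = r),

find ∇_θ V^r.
Non-zero Christoffel symbols:
Γ^r_{θ θ} = -r
Γ^θ_{r θ} = 1/r
∇_θ V^r = ∂_θ V^r + Γ^r_{θ j} V^j
  = (1) + (0)(θ) + (-r)(r)
  = 1 - r^2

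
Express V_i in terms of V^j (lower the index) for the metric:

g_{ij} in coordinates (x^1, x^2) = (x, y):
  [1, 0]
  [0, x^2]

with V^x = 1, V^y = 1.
V_i = g_{ij} V^j:
V_x = (1)(1) + (0)(1) = 1
V_y = (0)(1) + (x^2)(1) = x^2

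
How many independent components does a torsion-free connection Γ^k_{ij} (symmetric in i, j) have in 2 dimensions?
Γ^k_{ij} has n choices for the upper index and n(n+1)/2 independent symmetric lower index pairs.
Total = 2 × 2×3/2 = 2 × 3 = 6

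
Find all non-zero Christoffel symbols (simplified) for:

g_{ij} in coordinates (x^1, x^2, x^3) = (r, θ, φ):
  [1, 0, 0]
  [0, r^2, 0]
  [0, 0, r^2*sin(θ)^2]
Using Γ^k_{ij} = (1/2) g^{km} (∂_i g_{mj} + ∂_j g_{mi} - ∂_m g_{ij}); the metric is diagonal, so only the m = k term contributes.
Non-zero symbols (using the symmetry Γ^k_{ij} = Γ^k_{ji}):
Γ^r_{θ θ} = (1/2) g^{rr} (∂_θ g_{rθ} + ∂_θ g_{rθ} - ∂_r g_{θθ}) = (1/2)(1)((0) + (0) - (2*r)) = -r
Γ^r_{φ φ} = (1/2) g^{rr} (∂_φ g_{rφ} + ∂_φ g_{rφ} - ∂_r g_{φφ}) = (1/2)(1)((0) + (0) - (2*r*sin(θ)^2)) = -r*sin(θ)^2
Γ^θ_{r θ} = (1/2) g^{θθ} (∂_r g_{θθ} + ∂_θ g_{θr} - ∂_θ g_{rθ}) = (1/2)(1/r^2)((2*r) + (0) - (0)) = 1/r
Γ^θ_{φ φ} = (1/2) g^{θθ} (∂_φ g_{θφ} + ∂_φ g_{θφ} - ∂_θ g_{φφ}) = (1/2)(1/r^2)((0) + (0) - (r^2*sin(2*θ))) = -sin(2*θ)/2
Γ^φ_{r φ} = (1/2) g^{φφ} (∂_r g_{φφ} + ∂_φ g_{φr} - ∂_φ g_{rφ}) = (1/2)(1/(r^2*sin(θ)^2))((2*r*sin(θ)^2) + (0) - (0)) = 1/r
Γ^φ_{θ φ} = (1/2) g^{φφ} (∂_θ g_{φφ} + ∂_φ g_{φθ} - ∂_φ g_{θφ}) = (1/2)(1/(r^2*sin(θ)^2))((r^2*sin(2*θ)) + (0) - (0)) = 1/tan(θ)
All other Christoffel symbols are zero.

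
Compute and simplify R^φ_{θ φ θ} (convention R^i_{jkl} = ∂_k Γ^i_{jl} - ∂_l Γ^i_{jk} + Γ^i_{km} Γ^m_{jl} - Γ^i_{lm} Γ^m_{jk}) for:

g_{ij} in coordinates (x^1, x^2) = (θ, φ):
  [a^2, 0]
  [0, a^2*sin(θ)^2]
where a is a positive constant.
Non-zero Christoffel symbols (Γ^k_{ij} = Γ^k_{ji}):
Γ^θ_{φ φ} = -sin(2*θ)/2
Γ^φ_{θ φ} = 1/tan(θ)
R^φ_{θ φ θ} = ∂_φ Γ^φ_{θ θ} - ∂_θ Γ^φ_{θ φ} + Γ^φ_{φ m} Γ^m_{θ θ} - Γ^φ_{θ m} Γ^m_{θ φ}
  = (0) - (-1/sin(θ)^2) + (0) - (1/tan(θ)^2) = 1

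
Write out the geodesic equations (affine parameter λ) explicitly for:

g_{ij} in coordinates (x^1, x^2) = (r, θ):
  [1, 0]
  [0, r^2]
Geodesic equation: d^2x^k/dλ^2 + Γ^k_{ij} (dx^i/dλ)(dx^j/dλ) = 0.
Non-zero Christoffel symbols:
Γ^r_{θ θ} = -r
Γ^θ_{r θ} = 1/r
Substituting (the symmetric pair Γ^k_{ij}, Γ^k_{ji} combines into a factor 2):
d^2r/dλ^2 - r (dθ/dλ)^2 = 0
d^2θ/dλ^2 + (2/r) (dr/dλ)(dθ/dλ) = 0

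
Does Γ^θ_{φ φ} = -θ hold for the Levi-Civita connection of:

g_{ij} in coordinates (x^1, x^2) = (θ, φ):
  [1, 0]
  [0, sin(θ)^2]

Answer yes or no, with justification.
Γ^θ_{φ φ} = (1/2) g^{θθ} (∂_φ g_{θφ} + ∂_φ g_{θφ} - ∂_θ g_{φφ}) = (1/2)(1)((0) + (0) - (sin(2*θ))) = -sin(2*θ)/2
This differs from the proposed value -θ.
No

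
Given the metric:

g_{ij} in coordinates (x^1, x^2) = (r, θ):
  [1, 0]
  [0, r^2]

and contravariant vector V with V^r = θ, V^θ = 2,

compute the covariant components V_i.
V_i = g_{ij} V^j:
V_r = (1)(θ) + (0)(2) = θ
V_θ = (0)(θ) + (r^2)(2) = 2*r^2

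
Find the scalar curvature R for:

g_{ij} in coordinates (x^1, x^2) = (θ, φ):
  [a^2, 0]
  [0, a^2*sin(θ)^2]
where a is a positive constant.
Non-zero Christoffel symbols (Γ^k_{ij} = Γ^k_{ji}):
Γ^θ_{φ φ} = -sin(2*θ)/2
Γ^φ_{θ φ} = 1/tan(θ)
Ricci tensor (R_{ij} = R^k_{ikj}): R_{θθ} = 1, R_{θφ} = 0, R_{φφ} = sin(θ)^2
Inverse metric: g^{θθ} = 1/a^2, g^{φφ} = 1/(a^2*sin(θ)^2)
R = g^{ij} R_{ij} = (1/a^2)(1) + (1/(a^2*sin(θ)^2))(sin(θ)^2) = 2/a^2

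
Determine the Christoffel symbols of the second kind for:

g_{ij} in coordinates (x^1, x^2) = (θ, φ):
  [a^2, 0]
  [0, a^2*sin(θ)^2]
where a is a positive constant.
Using Γ^k_{ij} = (1/2) g^{km} (∂_i g_{mj} + ∂_j g_{mi} - ∂_m g_{ij}); the metric is diagonal, so only the m = k term contributes.
Non-zero symbols (using the symmetry Γ^k_{ij} = Γ^k_{ji}):
Γ^θ_{φ φ} = (1/2) g^{θθ} (∂_φ g_{θφ} + ∂_φ g_{θφ} - ∂_θ g_{φφ}) = (1/2)(1/a^2)((0) + (0) - (a^2*sin(2*θ))) = -sin(2*θ)/2
Γ^φ_{θ φ} = (1/2) g^{φφ} (∂_θ g_{φφ} + ∂_φ g_{φθ} - ∂_φ g_{θφ}) = (1/2)(1/(a^2*sin(θ)^2))((a^2*sin(2*θ)) + (0) - (0)) = 1/tan(θ)
All other Christoffel symbols are zero.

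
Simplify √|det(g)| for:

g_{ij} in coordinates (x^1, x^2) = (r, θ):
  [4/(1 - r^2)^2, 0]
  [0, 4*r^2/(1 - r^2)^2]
det(g) = 16*r^2/(1 - r^2)^4
√|det(g)| = 4*r/(r^2 - 1)^2
Volume element: dV = 4*r/(r^2 - 1)^2 dr dθ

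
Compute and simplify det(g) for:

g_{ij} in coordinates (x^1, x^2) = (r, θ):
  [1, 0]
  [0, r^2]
For a 2×2 metric: det(g) = g_{11}·g_{22} - g_{12}·g_{21}
= (1)·(r^2) - (0)·(0)
= r^2 - 0
det(g) = r^2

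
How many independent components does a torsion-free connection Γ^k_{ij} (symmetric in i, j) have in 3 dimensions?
Γ^k_{ij} has n choices for the upper index and n(n+1)/2 independent symmetric lower index pairs.
Total = 3 × 3×4/2 = 3 × 6 = 18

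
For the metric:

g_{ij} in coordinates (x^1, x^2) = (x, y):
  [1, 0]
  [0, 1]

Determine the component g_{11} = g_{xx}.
With x^1 = x, x^2 = y, g_{11} = g_{xx} is the row-1, column-1 entry of the matrix.
g_{11} = 1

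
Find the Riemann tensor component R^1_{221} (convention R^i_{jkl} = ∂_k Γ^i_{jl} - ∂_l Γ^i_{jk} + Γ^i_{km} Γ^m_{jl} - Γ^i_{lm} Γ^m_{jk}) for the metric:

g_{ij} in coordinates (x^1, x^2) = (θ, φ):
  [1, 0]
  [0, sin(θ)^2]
Non-zero Christoffel symbols (Γ^k_{ij} = Γ^k_{ji}):
Γ^θ_{φ φ} = -sin(2*θ)/2
Γ^φ_{θ φ} = 1/tan(θ)
R^θ_{φ φ θ} = ∂_φ Γ^θ_{φ θ} - ∂_θ Γ^θ_{φ φ} + Γ^θ_{φ m} Γ^m_{φ θ} - Γ^θ_{θ m} Γ^m_{φ φ}
  = (0) - (-cos(2*θ)) + (-cos(θ)^2) - (0) = -sin(θ)^2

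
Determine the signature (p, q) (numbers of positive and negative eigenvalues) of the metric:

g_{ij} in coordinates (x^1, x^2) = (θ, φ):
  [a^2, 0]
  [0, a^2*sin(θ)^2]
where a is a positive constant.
The metric is diagonal, so its eigenvalues are the diagonal entries: a^2, a^2*sin(θ)^2 (at a generic point, where coordinate-dependent entries are positive).
2 positive, 0 negative.
(2, 0) - Riemannian (positive definite)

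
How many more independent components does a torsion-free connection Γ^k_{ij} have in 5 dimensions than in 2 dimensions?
Independent components in n dimensions: n × n(n+1)/2 = n^2(n+1)/2.
5D: 5 × 15 = 75
2D: 2 × 3 = 6
Difference = 75 - 6 = 69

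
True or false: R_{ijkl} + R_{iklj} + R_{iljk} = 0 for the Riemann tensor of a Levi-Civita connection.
This is the first (algebraic) Bianchi identity.
True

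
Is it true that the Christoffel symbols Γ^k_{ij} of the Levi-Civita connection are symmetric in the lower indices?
The Levi-Civita connection is torsion-free, which is exactly Γ^k_{ij} = Γ^k_{ji}.
Yes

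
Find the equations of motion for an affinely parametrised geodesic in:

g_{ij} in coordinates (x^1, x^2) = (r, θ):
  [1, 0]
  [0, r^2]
Geodesic equation: d^2x^k/dλ^2 + Γ^k_{ij} (dx^i/dλ)(dx^j/dλ) = 0.
Non-zero Christoffel symbols:
Γ^r_{θ θ} = -r
Γ^θ_{r θ} = 1/r
Substituting (the symmetric pair Γ^k_{ij}, Γ^k_{ji} combines into a factor 2):
d^2r/dλ^2 - r (dθ/dλ)^2 = 0
d^2θ/dλ^2 + (2/r) (dr/dλ)(dθ/dλ) = 0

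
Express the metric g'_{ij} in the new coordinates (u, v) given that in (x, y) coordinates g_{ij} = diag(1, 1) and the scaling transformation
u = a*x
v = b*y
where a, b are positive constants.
Invert the transformation: x = u/a, y = v/b
g'_{ij} = (∂x^k/∂x'^i)(∂x^l/∂x'^j) g_{kl}; with g_{kl} = δ_{kl} this is Σ_k (∂x^k/∂x'^i)(∂x^k/∂x'^j).
Jacobian: ∂x/∂u = 1/a, ∂x/∂v = 0, ∂y/∂u = 0, ∂y/∂v = 1/b
g'_{uu} = (1/a)(1/a) + (0)(0) = 1/a^2
g'_{uv} = (1/a)(0) + (0)(1/b) = 0
g'_{vv} = (0)(0) + (1/b)(1/b) = 1/b^2
g'_{ij} = diag(1/a^2, 1/b^2)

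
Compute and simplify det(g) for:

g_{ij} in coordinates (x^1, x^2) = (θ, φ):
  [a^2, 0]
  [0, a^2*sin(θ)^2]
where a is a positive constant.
For a 2×2 metric: det(g) = g_{11}·g_{22} - g_{12}·g_{21}
= (a^2)·(a^2*sin(θ)^2) - (0)·(0)
= a^4*sin(θ)^2 - 0
det(g) = a^4*sin(θ)^2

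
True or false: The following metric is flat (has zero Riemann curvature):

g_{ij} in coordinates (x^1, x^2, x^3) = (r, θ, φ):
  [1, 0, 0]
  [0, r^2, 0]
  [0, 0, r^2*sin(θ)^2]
Non-zero Christoffel symbols:
Γ^r_{θ θ} = -r
Γ^r_{φ φ} = -r*sin(θ)^2
Γ^θ_{r θ} = 1/r
Γ^θ_{φ φ} = -sin(2*θ)/2
Γ^φ_{r φ} = 1/r
Γ^φ_{θ φ} = 1/tan(θ)
Ricci tensor: R_{rr} = 0, R_{rθ} = 0, R_{rφ} = 0, R_{θθ} = 0, R_{θφ} = 0, R_{φφ} = 0
All R_{ij} vanish; in 3 dimensions the Riemann tensor is fully determined by the Ricci tensor, so R^i_{jkl} = 0: the metric is flat (curvilinear coordinates on flat space).
True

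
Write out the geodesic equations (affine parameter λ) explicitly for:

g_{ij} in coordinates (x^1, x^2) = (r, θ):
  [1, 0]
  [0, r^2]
Geodesic equation: d^2x^k/dλ^2 + Γ^k_{ij} (dx^i/dλ)(dx^j/dλ) = 0.
Non-zero Christoffel symbols:
Γ^r_{θ θ} = -r
Γ^θ_{r θ} = 1/r
Substituting (the symmetric pair Γ^k_{ij}, Γ^k_{ji} combines into a factor 2):
d^2r/dλ^2 - r (dθ/dλ)^2 = 0
d^2θ/dλ^2 + (2/r) (dr/dλ)(dθ/dλ) = 0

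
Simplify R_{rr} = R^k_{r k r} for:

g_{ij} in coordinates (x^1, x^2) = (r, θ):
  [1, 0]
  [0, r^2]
Non-zero Christoffel symbols (Γ^k_{ij} = Γ^k_{ji}):
Γ^r_{θ θ} = -r
Γ^θ_{r θ} = 1/r
R^r_{r r r} = 0 (a repeated index in an antisymmetric pair)
R^θ_{r θ r} = ∂_θ Γ^θ_{r r} - ∂_r Γ^θ_{r θ} + Γ^θ_{θ m} Γ^m_{r r} - Γ^θ_{r m} Γ^m_{r θ}
  = (0) - (-1/r^2) + (0) - (1/r^2) = 0
R_{rr} = R^r_{r r r} + R^θ_{r θ r} = (0) + (0) = 0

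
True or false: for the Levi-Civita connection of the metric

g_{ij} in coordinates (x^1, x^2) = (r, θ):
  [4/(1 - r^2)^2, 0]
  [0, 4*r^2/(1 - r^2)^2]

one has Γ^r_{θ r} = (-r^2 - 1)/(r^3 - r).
Γ^r_{θ r} = (1/2) g^{rr} (∂_θ g_{rr} + ∂_r g_{rθ} - ∂_r g_{θr}) = (1/2)((1 - r^2)^2/4)((0) + (0) - (0)) = 0
This differs from the proposed value (-r^2 - 1)/(r^3 - r).
False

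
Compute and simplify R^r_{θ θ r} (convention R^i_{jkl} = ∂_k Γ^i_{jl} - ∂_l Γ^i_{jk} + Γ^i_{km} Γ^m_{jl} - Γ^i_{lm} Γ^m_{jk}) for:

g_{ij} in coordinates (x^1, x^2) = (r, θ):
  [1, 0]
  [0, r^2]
Non-zero Christoffel symbols (Γ^k_{ij} = Γ^k_{ji}):
Γ^r_{θ θ} = -r
Γ^θ_{r θ} = 1/r
R^r_{θ θ r} = ∂_θ Γ^r_{θ r} - ∂_r Γ^r_{θ θ} + Γ^r_{θ m} Γ^m_{θ r} - Γ^r_{r m} Γ^m_{θ θ}
  = (0) - (-1) + (-1) - (0) = 0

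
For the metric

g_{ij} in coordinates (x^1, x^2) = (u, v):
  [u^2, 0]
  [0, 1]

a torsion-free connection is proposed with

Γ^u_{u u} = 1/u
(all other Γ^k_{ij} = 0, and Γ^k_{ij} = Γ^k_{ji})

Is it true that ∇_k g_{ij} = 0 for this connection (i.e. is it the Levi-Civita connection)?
Using ∇_k g_{ij} = ∂_k g_{ij} - Γ^m_{ki} g_{mj} - Γ^m_{kj} g_{im}:
e.g. ∇_u g_{uu} = (2*u) - (u) - (u) = 0
Every component ∇_k g_{ij} vanishes: the connection is metric compatible.
Yes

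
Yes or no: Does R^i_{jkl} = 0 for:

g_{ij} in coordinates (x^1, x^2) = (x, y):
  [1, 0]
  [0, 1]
All metric components are constant, so every Christoffel symbol vanishes and R^i_{jkl} = 0.
Yes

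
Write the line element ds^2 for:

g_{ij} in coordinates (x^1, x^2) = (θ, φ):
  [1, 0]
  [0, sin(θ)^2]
ds^2 = g_{ij} dx^i dx^j; only the non-zero components contribute.
ds^2 = dθ^2 + sin(θ)^2 dφ^2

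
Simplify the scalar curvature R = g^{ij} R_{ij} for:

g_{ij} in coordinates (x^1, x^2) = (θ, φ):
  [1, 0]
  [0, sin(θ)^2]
Non-zero Christoffel symbols (Γ^k_{ij} = Γ^k_{ji}):
Γ^θ_{φ φ} = -sin(2*θ)/2
Γ^φ_{θ φ} = 1/tan(θ)
Ricci tensor (R_{ij} = R^k_{ikj}): R_{θθ} = 1, R_{θφ} = 0, R_{φφ} = sin(θ)^2
Inverse metric: g^{θθ} = 1, g^{φφ} = 1/sin(θ)^2
R = g^{ij} R_{ij} = (1)(1) + (1/sin(θ)^2)(sin(θ)^2) = 2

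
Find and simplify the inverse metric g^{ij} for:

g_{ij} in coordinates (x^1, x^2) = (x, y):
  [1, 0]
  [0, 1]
The metric is diagonal, so g^{ij} is diagonal with entries 1/g_{ii}: diag(1, 1).
g^{ij}:
  [1, 0]
  [0, 1]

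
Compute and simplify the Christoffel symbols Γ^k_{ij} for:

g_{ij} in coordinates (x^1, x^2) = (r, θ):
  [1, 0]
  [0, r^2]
Using Γ^k_{ij} = (1/2) g^{km} (∂_i g_{mj} + ∂_j g_{mi} - ∂_m g_{ij}); the metric is diagonal, so only the m = k term contributes.
Non-zero symbols (using the symmetry Γ^k_{ij} = Γ^k_{ji}):
Γ^r_{θ θ} = (1/2) g^{rr} (∂_θ g_{rθ} + ∂_θ g_{rθ} - ∂_r g_{θθ}) = (1/2)(1)((0) + (0) - (2*r)) = -r
Γ^θ_{r θ} = (1/2) g^{θθ} (∂_r g_{θθ} + ∂_θ g_{θr} - ∂_θ g_{rθ}) = (1/2)(1/r^2)((2*r) + (0) - (0)) = 1/r
All other Christoffel symbols are zero.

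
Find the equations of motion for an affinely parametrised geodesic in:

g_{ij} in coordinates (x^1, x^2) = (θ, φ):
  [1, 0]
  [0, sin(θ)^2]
Geodesic equation: d^2x^k/dλ^2 + Γ^k_{ij} (dx^i/dλ)(dx^j/dλ) = 0.
Non-zero Christoffel symbols:
Γ^θ_{φ φ} = -sin(2*θ)/2
Γ^φ_{θ φ} = 1/tan(θ)
Substituting (the symmetric pair Γ^k_{ij}, Γ^k_{ji} combines into a factor 2):
d^2θ/dλ^2 - (sin(2*θ)/2) (dφ/dλ)^2 = 0
d^2φ/dλ^2 + (2/tan(θ)) (dθ/dλ)(dφ/dλ) = 0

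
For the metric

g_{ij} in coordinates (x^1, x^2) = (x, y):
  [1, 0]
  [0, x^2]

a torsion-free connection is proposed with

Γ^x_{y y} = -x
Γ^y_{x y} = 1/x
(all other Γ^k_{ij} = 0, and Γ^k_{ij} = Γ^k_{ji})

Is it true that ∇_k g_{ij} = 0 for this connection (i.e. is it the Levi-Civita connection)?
Using ∇_k g_{ij} = ∂_k g_{ij} - Γ^m_{ki} g_{mj} - Γ^m_{kj} g_{im}:
e.g. ∇_x g_{yy} = (2*x) - (x) - (x) = 0
Every component ∇_k g_{ij} vanishes: the connection is metric compatible.
Yes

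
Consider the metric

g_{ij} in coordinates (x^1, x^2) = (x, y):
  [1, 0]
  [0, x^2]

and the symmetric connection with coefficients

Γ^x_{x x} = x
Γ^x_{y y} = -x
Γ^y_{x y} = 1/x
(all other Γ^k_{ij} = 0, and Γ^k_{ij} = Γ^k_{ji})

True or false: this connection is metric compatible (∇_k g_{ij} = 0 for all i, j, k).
Using ∇_k g_{ij} = ∂_k g_{ij} - Γ^m_{ki} g_{mj} - Γ^m_{kj} g_{im}:
∇_x g_{xx} = (0) - (x) - (x) = -2*x ≠ 0
So the connection is not metric compatible (it is not the Levi-Civita connection).
False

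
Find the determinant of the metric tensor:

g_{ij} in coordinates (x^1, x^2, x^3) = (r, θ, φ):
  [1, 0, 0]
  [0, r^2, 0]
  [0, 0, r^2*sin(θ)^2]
Diagonal metric: det(g) = g_{11}·g_{22}·g_{33}
= (1)·(r^2)·(r^2*sin(θ)^2)
det(g) = r^4*sin(θ)^2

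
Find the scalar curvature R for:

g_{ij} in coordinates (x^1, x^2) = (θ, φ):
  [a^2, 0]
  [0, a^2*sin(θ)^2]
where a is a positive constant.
Non-zero Christoffel symbols (Γ^k_{ij} = Γ^k_{ji}):
Γ^θ_{φ φ} = -sin(2*θ)/2
Γ^φ_{θ φ} = 1/tan(θ)
Ricci tensor (R_{ij} = R^k_{ikj}): R_{θθ} = 1, R_{θφ} = 0, R_{φφ} = sin(θ)^2
Inverse metric: g^{θθ} = 1/a^2, g^{φφ} = 1/(a^2*sin(θ)^2)
R = g^{ij} R_{ij} = (1/a^2)(1) + (1/(a^2*sin(θ)^2))(sin(θ)^2) = 2/a^2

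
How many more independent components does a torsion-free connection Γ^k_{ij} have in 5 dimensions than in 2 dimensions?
Independent components in n dimensions: n × n(n+1)/2 = n^2(n+1)/2.
5D: 5 × 15 = 75
2D: 2 × 3 = 6
Difference = 75 - 6 = 69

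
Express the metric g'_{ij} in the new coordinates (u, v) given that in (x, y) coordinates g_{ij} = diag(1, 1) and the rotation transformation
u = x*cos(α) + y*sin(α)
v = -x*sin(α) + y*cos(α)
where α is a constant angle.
Invert the transformation: x = u*cos(α) - v*sin(α), y = u*sin(α) + v*cos(α)
g'_{ij} = (∂x^k/∂x'^i)(∂x^l/∂x'^j) g_{kl}; with g_{kl} = δ_{kl} this is Σ_k (∂x^k/∂x'^i)(∂x^k/∂x'^j).
Jacobian: ∂x/∂u = cos(α), ∂x/∂v = -sin(α), ∂y/∂u = sin(α), ∂y/∂v = cos(α)
g'_{uu} = (cos(α))(cos(α)) + (sin(α))(sin(α)) = 1
g'_{uv} = (cos(α))(-sin(α)) + (sin(α))(cos(α)) = 0
g'_{vv} = (-sin(α))(-sin(α)) + (cos(α))(cos(α)) = 1
g'_{ij} = diag(1, 1)
The Euclidean metric is invariant under rotations.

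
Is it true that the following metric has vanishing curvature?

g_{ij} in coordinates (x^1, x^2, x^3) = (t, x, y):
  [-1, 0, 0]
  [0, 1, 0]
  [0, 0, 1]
All metric components are constant, so every Christoffel symbol vanishes and R^i_{jkl} = 0.
Yes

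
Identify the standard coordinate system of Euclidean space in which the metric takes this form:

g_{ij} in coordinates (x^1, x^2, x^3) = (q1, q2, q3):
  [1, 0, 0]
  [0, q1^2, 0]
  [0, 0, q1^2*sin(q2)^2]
The line element ds^2 = dq1^2 + q1^2 dq2^2 + q1^2 sin(q2)^2 dq3^2 is dr^2 + r^2 dθ^2 + r^2 sin(θ)^2 dφ^2 with q1 = r, q2 = θ, q3 = φ.
spherical coordinates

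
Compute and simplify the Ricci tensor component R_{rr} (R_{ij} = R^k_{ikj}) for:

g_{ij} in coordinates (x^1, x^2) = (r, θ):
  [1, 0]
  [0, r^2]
Non-zero Christoffel symbols (Γ^k_{ij} = Γ^k_{ji}):
Γ^r_{θ θ} = -r
Γ^θ_{r θ} = 1/r
R^r_{r r r} = 0 (a repeated index in an antisymmetric pair)
R^θ_{r θ r} = ∂_θ Γ^θ_{r r} - ∂_r Γ^θ_{r θ} + Γ^θ_{θ m} Γ^m_{r r} - Γ^θ_{r m} Γ^m_{r θ}
  = (0) - (-1/r^2) + (0) - (1/r^2) = 0
R_{rr} = R^r_{r r r} + R^θ_{r θ r} = (0) + (0) = 0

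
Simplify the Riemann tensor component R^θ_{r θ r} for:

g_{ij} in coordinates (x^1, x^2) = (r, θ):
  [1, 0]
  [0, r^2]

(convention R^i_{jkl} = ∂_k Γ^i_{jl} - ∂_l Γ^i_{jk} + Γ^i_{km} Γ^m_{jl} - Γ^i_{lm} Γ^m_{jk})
Non-zero Christoffel symbols (Γ^k_{ij} = Γ^k_{ji}):
Γ^r_{θ θ} = -r
Γ^θ_{r θ} = 1/r
R^θ_{r θ r} = ∂_θ Γ^θ_{r r} - ∂_r Γ^θ_{r θ} + Γ^θ_{θ m} Γ^m_{r r} - Γ^θ_{r m} Γ^m_{r θ}
  = (0) - (-1/r^2) + (0) - (1/r^2) = 0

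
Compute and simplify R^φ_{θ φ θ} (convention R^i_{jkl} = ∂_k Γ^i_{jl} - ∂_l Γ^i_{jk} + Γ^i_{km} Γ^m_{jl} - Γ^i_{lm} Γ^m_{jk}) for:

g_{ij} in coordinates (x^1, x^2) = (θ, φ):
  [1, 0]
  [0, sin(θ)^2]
Non-zero Christoffel symbols (Γ^k_{ij} = Γ^k_{ji}):
Γ^θ_{φ φ} = -sin(2*θ)/2
Γ^φ_{θ φ} = 1/tan(θ)
R^φ_{θ φ θ} = ∂_φ Γ^φ_{θ θ} - ∂_θ Γ^φ_{θ φ} + Γ^φ_{φ m} Γ^m_{θ θ} - Γ^φ_{θ m} Γ^m_{θ φ}
  = (0) - (-1/sin(θ)^2) + (0) - (1/tan(θ)^2) = 1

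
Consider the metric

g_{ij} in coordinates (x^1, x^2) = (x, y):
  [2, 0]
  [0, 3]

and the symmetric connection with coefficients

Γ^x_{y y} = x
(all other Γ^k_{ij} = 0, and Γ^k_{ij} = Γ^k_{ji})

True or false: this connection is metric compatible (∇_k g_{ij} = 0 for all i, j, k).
Using ∇_k g_{ij} = ∂_k g_{ij} - Γ^m_{ki} g_{mj} - Γ^m_{kj} g_{im}:
∇_y g_{xy} = (0) - (0) - (2*x) = -2*x ≠ 0
So the connection is not metric compatible (it is not the Levi-Civita connection).
False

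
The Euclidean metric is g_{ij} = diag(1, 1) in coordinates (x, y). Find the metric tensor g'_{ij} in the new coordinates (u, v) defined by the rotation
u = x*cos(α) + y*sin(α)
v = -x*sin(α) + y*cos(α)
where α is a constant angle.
Invert the transformation: x = u*cos(α) - v*sin(α), y = u*sin(α) + v*cos(α)
g'_{ij} = (∂x^k/∂x'^i)(∂x^l/∂x'^j) g_{kl}; with g_{kl} = δ_{kl} this is Σ_k (∂x^k/∂x'^i)(∂x^k/∂x'^j).
Jacobian: ∂x/∂u = cos(α), ∂x/∂v = -sin(α), ∂y/∂u = sin(α), ∂y/∂v = cos(α)
g'_{uu} = (cos(α))(cos(α)) + (sin(α))(sin(α)) = 1
g'_{uv} = (cos(α))(-sin(α)) + (sin(α))(cos(α)) = 0
g'_{vv} = (-sin(α))(-sin(α)) + (cos(α))(cos(α)) = 1
g'_{ij} = diag(1, 1)
The Euclidean metric is invariant under rotations.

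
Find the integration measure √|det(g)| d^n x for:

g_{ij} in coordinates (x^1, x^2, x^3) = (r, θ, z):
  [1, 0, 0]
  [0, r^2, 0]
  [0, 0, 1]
det(g) = r^2
√|det(g)| = r
Volume element: dV = r dr dθ dz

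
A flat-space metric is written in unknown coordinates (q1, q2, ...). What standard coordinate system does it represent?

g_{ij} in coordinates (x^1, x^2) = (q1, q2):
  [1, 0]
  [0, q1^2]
The line element ds^2 = dq1^2 + q1^2 dq2^2 is dr^2 + r^2 dθ^2 with q1 = r, q2 = θ.
polar coordinates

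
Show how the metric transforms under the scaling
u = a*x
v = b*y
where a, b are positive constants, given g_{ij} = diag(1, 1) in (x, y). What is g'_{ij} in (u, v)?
Invert the transformation: x = u/a, y = v/b
g'_{ij} = (∂x^k/∂x'^i)(∂x^l/∂x'^j) g_{kl}; with g_{kl} = δ_{kl} this is Σ_k (∂x^k/∂x'^i)(∂x^k/∂x'^j).
Jacobian: ∂x/∂u = 1/a, ∂x/∂v = 0, ∂y/∂u = 0, ∂y/∂v = 1/b
g'_{uu} = (1/a)(1/a) + (0)(0) = 1/a^2
g'_{uv} = (1/a)(0) + (0)(1/b) = 0
g'_{vv} = (0)(0) + (1/b)(1/b) = 1/b^2
g'_{ij} = diag(1/a^2, 1/b^2)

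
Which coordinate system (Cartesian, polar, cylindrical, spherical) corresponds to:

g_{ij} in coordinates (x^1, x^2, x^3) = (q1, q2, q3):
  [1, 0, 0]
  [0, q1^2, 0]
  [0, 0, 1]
The line element ds^2 = dq1^2 + q1^2 dq2^2 + dq3^2 is dr^2 + r^2 dθ^2 + dz^2 with q1 = r, q2 = θ, q3 = z.
cylindrical coordinates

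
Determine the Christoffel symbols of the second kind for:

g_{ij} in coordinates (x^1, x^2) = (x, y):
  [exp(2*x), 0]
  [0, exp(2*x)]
Using Γ^k_{ij} = (1/2) g^{km} (∂_i g_{mj} + ∂_j g_{mi} - ∂_m g_{ij}); the metric is diagonal, so only the m = k term contributes.
Non-zero symbols (using the symmetry Γ^k_{ij} = Γ^k_{ji}):
Γ^x_{x x} = (1/2) g^{xx} (∂_x g_{xx} + ∂_x g_{xx} - ∂_x g_{xx}) = (1/2)(exp(-2*x))((2*exp(2*x)) + (2*exp(2*x)) - (2*exp(2*x))) = 1
Γ^x_{y y} = (1/2) g^{xx} (∂_y g_{xy} + ∂_y g_{xy} - ∂_x g_{yy}) = (1/2)(exp(-2*x))((0) + (0) - (2*exp(2*x))) = -1
Γ^y_{x y} = (1/2) g^{yy} (∂_x g_{yy} + ∂_y g_{yx} - ∂_y g_{xy}) = (1/2)(exp(-2*x))((2*exp(2*x)) + (0) - (0)) = 1
All other Christoffel symbols are zero.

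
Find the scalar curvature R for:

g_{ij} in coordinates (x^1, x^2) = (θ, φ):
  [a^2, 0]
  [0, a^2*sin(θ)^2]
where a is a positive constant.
Non-zero Christoffel symbols (Γ^k_{ij} = Γ^k_{ji}):
Γ^θ_{φ φ} = -sin(2*θ)/2
Γ^φ_{θ φ} = 1/tan(θ)
Ricci tensor (R_{ij} = R^k_{ikj}): R_{θθ} = 1, R_{θφ} = 0, R_{φφ} = sin(θ)^2
Inverse metric: g^{θθ} = 1/a^2, g^{φφ} = 1/(a^2*sin(θ)^2)
R = g^{ij} R_{ij} = (1/a^2)(1) + (1/(a^2*sin(θ)^2))(sin(θ)^2) = 2/a^2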